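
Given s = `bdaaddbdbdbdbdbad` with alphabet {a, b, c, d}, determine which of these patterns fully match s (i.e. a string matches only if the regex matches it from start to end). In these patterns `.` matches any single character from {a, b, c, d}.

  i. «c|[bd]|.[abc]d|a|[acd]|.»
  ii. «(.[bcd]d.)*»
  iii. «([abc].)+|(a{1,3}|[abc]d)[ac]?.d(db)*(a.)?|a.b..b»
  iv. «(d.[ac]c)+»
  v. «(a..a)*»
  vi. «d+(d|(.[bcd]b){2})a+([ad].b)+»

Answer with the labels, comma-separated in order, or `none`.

iii

i → no match
ii → no match
iii → match
iv → no match — must start with `d`
v → no match
vi → no match — must start with `d`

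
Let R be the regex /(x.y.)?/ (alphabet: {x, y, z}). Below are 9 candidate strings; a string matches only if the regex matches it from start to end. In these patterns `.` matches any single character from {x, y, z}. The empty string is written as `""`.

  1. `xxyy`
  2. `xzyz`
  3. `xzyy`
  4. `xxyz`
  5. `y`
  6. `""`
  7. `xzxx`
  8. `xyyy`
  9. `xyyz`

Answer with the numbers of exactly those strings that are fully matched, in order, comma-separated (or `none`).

1, 2, 3, 4, 6, 8, 9

1 → match
2 → match
3 → match
4 → match
5 → no match
6 → match
7 → no match
8 → match
9 → match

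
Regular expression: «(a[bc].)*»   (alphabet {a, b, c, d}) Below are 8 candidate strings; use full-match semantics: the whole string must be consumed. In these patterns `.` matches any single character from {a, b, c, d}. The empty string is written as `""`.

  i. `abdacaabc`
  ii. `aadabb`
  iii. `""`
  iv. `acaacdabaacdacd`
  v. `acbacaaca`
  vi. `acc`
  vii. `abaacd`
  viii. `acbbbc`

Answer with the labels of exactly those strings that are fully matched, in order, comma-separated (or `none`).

i → match
ii → no match
iii → match
iv → match
v → match
vi → match
vii → match
viii → no match

i, iii, iv, v, vi, vii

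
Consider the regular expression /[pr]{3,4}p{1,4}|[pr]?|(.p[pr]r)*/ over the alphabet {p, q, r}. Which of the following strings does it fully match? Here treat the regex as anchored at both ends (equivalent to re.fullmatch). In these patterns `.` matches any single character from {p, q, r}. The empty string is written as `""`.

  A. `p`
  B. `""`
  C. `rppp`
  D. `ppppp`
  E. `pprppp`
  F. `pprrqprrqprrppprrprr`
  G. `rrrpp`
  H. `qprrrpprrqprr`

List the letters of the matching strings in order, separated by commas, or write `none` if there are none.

A, B, C, D, E, F, G

A → match
B → match
C → match
D → match
E → match
F → match
G → match
H → no match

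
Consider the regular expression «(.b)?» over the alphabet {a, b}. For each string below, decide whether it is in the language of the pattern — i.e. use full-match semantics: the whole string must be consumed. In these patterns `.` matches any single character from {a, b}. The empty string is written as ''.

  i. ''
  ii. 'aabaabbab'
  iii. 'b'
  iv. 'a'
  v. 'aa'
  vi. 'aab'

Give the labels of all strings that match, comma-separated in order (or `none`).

i

i → match
ii → no match
iii → no match
iv → no match
v → no match
vi → no match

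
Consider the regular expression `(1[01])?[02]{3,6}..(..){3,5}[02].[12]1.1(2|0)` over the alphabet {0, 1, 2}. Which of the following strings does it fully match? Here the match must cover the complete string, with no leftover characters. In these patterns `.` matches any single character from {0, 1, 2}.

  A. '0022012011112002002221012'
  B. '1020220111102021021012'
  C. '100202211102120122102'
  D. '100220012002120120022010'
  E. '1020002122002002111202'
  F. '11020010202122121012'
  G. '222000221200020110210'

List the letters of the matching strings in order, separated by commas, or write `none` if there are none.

F

A → no match
B → no match
C → no match
D → no match
E → no match
F → match
G → no match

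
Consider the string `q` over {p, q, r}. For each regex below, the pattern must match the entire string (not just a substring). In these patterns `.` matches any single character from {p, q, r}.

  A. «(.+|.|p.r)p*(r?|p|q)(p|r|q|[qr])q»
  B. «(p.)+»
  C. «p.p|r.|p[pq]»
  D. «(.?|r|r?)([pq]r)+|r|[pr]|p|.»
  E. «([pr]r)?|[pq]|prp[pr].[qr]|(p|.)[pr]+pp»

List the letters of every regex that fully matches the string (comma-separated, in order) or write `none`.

D, E

A → no match
B → no match — must start with `p`
C → no match
D → match
E → match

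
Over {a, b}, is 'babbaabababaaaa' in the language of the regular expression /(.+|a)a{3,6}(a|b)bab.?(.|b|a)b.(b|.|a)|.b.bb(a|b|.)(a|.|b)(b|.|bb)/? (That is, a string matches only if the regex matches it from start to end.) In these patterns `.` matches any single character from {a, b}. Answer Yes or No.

No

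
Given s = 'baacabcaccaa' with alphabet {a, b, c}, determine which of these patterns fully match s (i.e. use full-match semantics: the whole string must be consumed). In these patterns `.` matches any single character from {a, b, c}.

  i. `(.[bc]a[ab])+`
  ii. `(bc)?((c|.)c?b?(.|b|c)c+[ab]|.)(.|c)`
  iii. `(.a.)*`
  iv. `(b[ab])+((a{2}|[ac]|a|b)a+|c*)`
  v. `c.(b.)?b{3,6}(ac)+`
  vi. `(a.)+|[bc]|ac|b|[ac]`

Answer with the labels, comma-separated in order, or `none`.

iii

i → no match
ii → no match
iii → match
iv → no match
v → no match — must start with 'c'
vi → no match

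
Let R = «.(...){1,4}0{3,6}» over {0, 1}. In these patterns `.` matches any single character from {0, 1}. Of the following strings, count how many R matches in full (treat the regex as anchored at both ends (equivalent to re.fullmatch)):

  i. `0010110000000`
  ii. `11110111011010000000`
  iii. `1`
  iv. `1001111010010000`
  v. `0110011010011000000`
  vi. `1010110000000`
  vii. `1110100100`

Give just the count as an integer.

i → match
ii → no match
iii → no match — must end with `0`
iv → match
v → match
vi → match
vii → no match
Total matched: 4

4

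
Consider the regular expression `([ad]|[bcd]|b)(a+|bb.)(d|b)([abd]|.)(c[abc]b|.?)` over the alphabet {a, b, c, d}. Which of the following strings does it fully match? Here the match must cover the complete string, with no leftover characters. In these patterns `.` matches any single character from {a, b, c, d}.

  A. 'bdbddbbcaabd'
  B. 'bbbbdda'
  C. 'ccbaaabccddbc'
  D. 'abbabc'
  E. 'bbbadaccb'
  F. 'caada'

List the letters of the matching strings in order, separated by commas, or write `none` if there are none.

A. 'bdbddbbcaabd' → no match
B. 'bbbbdda' → match
C → no match
D. 'abbabc' → match
E. 'bbbadaccb' → match
F. 'caada' → match

B, D, E, F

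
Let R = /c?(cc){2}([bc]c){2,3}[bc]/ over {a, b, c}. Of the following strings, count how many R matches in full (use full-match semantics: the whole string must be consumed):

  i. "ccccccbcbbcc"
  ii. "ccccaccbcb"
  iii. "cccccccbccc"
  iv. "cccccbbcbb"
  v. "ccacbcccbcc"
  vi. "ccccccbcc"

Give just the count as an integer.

i. "ccccccbcbbcc" → no match
ii. "ccccaccbcb" → no match
iii. "cccccccbccc" → no match
iv. "cccccbbcbb" → no match
v. "ccacbcccbcc" → no match
vi. "ccccccbcc" → match
Total matched: 1

1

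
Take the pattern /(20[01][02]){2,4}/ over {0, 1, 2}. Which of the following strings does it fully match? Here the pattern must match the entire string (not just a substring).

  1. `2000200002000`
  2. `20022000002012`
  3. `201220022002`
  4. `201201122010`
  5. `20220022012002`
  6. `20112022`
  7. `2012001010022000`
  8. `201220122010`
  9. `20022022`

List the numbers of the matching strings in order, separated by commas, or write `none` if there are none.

3, 8

1 → no match
2 → no match
3. `201220022002` → match
4. `201201122010` → no match
5 → no match
6. `20112022` → no match
7 → no match
8. `201220122010` → match
9. `20022022` → no match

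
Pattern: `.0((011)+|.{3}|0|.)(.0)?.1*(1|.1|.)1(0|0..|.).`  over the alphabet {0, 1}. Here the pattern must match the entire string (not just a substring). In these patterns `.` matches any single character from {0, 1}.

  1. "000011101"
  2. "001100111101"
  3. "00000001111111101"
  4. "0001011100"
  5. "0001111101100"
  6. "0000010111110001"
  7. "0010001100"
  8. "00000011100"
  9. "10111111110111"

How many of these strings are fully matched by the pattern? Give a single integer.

9

1 → match
2 → match
3 → match
4 → match
5 → match
6 → match
7 → match
8 → match
9 → match
Total matched: 9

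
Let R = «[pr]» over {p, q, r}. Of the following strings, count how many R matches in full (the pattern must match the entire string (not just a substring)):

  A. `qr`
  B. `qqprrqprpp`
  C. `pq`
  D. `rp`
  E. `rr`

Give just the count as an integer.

0

A → no match
B → no match
C → no match
D → no match
E → no match
Total matched: 0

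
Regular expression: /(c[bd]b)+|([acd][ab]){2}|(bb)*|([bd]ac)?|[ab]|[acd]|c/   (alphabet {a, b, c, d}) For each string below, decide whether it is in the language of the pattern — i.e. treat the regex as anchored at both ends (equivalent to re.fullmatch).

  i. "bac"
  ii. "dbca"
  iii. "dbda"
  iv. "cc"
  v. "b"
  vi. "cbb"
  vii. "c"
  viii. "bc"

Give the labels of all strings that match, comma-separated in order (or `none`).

i, ii, iii, v, vi, vii

i. "bac" → match
ii. "dbca" → match
iii. "dbda" → match
iv. "cc" → no match
v. "b" → match
vi. "cbb" → match
vii. "c" → match
viii. "bc" → no match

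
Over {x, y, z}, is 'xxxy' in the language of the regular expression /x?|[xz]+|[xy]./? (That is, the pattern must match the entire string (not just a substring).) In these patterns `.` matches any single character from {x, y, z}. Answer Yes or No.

No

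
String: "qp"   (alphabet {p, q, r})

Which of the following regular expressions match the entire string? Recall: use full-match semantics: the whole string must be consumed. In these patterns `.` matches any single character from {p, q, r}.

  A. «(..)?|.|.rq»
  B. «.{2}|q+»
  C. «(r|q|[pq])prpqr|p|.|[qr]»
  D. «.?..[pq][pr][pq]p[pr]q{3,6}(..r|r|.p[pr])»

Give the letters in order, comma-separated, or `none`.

A, B

A → match
B → match
C → no match
D → no match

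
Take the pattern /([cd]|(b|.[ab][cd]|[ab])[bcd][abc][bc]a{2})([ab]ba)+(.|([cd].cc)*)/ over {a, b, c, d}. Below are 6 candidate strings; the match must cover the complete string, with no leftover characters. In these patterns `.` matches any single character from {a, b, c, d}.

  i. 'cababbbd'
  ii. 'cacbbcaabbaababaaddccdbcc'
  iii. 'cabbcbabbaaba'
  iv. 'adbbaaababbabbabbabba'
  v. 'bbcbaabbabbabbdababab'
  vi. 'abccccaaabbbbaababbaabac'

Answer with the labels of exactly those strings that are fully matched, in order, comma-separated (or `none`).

i → no match
ii → no match
iii → no match
iv → match
v → no match
vi → no match

iv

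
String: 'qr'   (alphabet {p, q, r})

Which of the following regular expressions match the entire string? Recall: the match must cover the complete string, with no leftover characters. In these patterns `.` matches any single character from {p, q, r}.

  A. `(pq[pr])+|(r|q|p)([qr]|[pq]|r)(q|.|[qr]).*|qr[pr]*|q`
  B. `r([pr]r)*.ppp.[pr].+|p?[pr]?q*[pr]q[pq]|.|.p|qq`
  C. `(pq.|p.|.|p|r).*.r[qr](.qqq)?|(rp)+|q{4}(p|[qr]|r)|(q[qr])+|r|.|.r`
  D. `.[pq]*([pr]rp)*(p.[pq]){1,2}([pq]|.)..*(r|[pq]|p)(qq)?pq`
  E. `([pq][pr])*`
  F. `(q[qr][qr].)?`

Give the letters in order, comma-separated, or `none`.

A, C, E

A → match
B → no match
C → match
D → no match — must end with 'pq'
E → match
F → no match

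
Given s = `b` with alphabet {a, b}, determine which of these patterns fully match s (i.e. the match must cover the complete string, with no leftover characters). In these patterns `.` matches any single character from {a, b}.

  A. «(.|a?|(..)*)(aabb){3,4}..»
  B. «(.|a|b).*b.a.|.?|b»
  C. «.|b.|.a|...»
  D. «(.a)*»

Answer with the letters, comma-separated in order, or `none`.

B, C

A → no match
B → match
C → match
D → no match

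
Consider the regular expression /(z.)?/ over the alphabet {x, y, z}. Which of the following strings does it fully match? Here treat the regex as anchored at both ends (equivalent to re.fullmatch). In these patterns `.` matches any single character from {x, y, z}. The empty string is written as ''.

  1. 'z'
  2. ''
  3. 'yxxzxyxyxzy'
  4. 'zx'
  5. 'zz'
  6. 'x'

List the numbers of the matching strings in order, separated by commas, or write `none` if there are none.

2, 4, 5

1. 'z' → no match
2. '' → match
3. 'yxxzxyxyxzy' → no match
4. 'zx' → match
5. 'zz' → match
6. 'x' → no match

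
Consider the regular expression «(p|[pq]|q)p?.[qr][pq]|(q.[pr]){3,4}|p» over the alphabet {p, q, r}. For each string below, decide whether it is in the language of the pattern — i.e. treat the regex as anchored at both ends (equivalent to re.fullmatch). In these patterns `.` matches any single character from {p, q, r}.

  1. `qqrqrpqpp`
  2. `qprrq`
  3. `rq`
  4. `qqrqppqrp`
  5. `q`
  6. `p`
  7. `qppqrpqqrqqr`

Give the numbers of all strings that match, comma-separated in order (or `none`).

1 → match
2 → match
3 → no match
4 → match
5 → no match
6 → match
7 → match

1, 2, 4, 6, 7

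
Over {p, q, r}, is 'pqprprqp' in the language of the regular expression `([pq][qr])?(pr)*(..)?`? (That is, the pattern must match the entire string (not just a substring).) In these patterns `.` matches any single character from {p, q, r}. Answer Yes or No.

Yes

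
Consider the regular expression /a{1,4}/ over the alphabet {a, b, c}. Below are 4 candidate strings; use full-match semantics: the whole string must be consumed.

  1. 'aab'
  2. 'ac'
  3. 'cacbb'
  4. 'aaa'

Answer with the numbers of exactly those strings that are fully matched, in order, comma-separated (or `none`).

1 → no match — must end with 'a'
2 → no match — must end with 'a'
3 → no match — must start with 'a'
4 → match

4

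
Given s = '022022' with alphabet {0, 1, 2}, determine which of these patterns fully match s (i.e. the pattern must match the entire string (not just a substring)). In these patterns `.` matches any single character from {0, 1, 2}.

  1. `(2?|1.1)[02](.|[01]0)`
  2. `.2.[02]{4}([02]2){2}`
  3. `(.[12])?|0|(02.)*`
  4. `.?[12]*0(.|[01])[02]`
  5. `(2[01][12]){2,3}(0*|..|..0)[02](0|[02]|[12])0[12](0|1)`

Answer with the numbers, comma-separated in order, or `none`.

3, 4

1 → no match
2 → no match
3 → match
4 → match
5 → no match — must start with '2'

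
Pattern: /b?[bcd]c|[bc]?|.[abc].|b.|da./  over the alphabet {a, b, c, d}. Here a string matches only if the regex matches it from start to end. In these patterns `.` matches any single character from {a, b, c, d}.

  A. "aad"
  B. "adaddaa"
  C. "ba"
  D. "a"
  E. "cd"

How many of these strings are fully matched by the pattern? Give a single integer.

2

A → match
B → no match
C → match
D → no match
E → no match
Total matched: 2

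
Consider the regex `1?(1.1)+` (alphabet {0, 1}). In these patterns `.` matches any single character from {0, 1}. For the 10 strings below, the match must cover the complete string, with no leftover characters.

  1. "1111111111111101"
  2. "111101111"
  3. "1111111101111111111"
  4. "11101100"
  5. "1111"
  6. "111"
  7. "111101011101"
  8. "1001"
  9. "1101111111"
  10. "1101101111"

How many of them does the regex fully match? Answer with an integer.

7

1 → match
2 → match
3 → match
4 → no match — must end with "1"
5 → match
6 → match
7 → no match
8 → no match
9 → match
10 → match
Total matched: 7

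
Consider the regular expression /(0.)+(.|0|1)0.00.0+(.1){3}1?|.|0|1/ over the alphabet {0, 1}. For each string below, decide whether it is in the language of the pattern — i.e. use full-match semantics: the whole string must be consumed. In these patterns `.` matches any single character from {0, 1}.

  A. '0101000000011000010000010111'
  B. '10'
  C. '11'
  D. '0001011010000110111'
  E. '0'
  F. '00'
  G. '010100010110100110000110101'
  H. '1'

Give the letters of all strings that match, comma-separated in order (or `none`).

A, D, E, H

A → match
B → no match
C → no match
D → match
E → match
F → no match
G → no match
H → match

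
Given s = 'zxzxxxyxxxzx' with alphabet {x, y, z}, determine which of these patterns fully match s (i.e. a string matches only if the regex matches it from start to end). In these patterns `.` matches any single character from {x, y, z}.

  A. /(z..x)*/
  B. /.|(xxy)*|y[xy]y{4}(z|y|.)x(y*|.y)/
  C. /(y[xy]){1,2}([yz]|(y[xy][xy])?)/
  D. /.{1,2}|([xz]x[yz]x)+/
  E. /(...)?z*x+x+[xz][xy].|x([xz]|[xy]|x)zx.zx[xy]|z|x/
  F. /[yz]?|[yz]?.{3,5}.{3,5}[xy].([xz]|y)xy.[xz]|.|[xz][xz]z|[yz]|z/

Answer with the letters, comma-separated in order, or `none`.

A → no match
B → no match
C → no match — must start with 'y'
D → match
E → no match
F → no match

D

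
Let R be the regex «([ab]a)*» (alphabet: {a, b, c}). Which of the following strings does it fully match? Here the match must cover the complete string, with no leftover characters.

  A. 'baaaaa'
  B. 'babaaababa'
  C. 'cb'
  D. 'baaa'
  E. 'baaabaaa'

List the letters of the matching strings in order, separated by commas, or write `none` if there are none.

A → match
B → match
C → no match
D → match
E → match

A, B, D, E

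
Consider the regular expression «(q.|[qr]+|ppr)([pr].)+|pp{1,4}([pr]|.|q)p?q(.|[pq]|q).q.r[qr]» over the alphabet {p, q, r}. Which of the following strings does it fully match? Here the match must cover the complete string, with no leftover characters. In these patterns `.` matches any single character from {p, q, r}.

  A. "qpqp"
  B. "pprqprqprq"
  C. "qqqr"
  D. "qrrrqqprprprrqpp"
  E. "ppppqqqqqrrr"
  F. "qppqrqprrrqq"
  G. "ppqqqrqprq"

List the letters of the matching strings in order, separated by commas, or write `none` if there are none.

A → no match
B → match
C → no match
D → match
E → match
F → no match
G → match

B, D, E, G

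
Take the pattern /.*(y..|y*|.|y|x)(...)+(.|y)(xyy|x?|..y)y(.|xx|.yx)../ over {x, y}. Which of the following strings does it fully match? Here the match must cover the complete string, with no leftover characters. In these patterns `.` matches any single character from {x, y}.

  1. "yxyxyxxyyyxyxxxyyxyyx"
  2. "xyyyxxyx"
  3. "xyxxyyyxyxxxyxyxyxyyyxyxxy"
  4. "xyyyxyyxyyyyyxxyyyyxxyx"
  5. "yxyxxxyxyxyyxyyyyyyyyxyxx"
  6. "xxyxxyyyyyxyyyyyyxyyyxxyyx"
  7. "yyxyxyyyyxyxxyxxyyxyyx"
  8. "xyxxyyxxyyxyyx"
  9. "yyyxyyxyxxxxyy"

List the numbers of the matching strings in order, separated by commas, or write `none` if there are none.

1 → no match
2 → no match
3 → match
4 → match
5 → no match
6 → no match
7 → no match
8 → no match
9 → no match

3, 4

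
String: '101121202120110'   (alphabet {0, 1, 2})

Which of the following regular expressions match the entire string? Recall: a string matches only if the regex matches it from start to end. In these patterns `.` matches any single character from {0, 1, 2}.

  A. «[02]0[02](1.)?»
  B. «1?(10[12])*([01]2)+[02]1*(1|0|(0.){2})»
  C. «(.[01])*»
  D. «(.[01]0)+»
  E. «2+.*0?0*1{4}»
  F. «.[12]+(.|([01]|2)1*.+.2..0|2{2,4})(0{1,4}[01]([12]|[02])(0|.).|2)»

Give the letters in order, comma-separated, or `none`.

A → no match
B → match
C → no match
D → no match
E → no match — must start with '2'
F → no match

B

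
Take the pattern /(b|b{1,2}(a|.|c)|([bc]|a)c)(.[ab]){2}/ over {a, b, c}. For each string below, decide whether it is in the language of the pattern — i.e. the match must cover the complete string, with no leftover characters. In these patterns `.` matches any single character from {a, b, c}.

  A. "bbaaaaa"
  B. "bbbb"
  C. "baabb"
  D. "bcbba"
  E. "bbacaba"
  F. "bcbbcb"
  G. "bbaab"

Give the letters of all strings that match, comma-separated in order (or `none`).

A, C, D, E, F, G

A → match
B → no match
C → match
D → match
E → match
F → match
G → match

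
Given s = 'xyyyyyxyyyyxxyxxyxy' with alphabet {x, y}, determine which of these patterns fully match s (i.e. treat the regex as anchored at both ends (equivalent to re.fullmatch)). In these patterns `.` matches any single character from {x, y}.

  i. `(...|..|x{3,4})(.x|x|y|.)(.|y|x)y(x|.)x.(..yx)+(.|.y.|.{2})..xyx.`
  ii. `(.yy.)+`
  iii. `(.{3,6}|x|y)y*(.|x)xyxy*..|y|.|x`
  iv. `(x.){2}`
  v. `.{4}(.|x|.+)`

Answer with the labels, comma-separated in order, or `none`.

i, v

i → match
ii → no match
iii → no match
iv → no match
v → match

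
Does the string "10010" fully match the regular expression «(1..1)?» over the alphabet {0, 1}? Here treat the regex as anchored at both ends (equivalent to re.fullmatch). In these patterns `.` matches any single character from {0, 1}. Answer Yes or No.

No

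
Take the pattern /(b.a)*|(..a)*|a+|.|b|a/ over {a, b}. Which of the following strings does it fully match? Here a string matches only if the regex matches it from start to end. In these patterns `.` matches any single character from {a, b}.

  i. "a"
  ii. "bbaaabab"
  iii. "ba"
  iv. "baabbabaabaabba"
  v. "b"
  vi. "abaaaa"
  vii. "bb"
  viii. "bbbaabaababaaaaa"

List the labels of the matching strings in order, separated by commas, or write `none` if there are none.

i, iv, v, vi

i → match
ii → no match
iii → no match
iv → match
v → match
vi → match
vii → no match
viii → no match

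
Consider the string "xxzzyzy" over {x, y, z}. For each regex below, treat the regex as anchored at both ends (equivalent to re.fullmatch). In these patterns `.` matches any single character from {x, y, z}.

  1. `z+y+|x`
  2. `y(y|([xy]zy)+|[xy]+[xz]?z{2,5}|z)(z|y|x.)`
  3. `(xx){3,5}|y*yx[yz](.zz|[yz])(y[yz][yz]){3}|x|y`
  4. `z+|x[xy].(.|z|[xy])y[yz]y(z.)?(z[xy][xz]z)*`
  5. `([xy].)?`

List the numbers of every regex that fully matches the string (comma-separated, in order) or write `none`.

4

1 → no match
2 → no match — must start with "y"
3 → no match
4 → match
5 → no match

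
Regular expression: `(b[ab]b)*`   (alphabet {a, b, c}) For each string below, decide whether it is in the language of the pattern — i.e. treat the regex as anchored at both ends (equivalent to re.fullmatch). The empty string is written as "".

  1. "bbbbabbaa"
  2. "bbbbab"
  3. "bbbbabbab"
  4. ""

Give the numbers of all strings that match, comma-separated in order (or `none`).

2, 3, 4

1. "bbbbabbaa" → no match
2. "bbbbab" → match
3. "bbbbabbab" → match
4. "" → match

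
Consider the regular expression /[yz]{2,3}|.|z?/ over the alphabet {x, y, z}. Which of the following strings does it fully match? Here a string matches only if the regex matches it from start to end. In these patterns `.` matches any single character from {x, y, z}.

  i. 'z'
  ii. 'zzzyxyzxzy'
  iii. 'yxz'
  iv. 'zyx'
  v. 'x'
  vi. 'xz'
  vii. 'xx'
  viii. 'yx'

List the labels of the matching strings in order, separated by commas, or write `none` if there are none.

i → match
ii → no match
iii → no match
iv → no match
v → match
vi → no match
vii → no match
viii → no match

i, v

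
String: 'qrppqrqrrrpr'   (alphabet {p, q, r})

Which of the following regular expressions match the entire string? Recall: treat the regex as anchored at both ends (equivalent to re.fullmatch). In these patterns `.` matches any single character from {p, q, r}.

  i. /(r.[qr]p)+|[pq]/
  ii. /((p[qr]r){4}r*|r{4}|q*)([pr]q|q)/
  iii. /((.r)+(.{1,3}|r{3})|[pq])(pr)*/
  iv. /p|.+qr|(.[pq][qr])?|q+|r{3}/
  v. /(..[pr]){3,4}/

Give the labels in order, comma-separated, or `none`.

v

i → no match
ii → no match — must end with 'q'
iii → no match
iv → no match
v → match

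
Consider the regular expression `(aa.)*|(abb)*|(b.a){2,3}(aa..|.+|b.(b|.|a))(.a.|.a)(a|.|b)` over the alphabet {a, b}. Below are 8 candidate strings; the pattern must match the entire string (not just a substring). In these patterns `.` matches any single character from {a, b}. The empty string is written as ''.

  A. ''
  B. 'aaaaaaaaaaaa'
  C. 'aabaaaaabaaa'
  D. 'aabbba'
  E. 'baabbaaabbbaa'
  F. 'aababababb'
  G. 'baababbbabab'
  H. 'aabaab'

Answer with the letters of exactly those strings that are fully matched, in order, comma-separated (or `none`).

A, B, C, E, H

A → match
B → match
C → match
D → no match
E → match
F → no match
G → no match
H → match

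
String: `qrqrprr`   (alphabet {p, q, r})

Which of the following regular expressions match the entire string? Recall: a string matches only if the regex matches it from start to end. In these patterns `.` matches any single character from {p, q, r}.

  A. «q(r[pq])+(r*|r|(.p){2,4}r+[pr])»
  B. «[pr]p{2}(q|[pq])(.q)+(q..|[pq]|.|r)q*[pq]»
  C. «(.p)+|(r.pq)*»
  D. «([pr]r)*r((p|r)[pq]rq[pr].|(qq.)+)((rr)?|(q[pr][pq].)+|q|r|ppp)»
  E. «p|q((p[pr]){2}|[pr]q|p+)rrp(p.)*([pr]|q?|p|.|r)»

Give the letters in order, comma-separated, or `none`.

A

A → match
B → no match
C → no match
D → no match
E → no match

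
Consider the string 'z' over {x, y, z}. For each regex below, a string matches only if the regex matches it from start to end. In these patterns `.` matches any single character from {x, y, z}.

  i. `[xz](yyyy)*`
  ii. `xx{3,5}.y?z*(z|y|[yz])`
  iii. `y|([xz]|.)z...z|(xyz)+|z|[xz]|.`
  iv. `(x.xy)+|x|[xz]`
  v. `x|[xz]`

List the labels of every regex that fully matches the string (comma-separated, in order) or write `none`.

i, iii, iv, v

i → match
ii → no match — must start with 'xx'
iii → match
iv → match
v → match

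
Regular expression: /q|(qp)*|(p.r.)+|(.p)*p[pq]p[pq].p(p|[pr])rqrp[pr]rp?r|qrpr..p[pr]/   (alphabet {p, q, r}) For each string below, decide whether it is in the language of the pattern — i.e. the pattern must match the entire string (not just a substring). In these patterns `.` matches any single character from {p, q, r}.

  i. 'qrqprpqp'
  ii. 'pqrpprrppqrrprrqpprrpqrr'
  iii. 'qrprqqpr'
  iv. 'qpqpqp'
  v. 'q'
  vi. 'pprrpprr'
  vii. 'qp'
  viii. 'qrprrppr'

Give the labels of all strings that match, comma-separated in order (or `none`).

ii, iii, iv, v, vi, vii, viii

i. 'qrqprpqp' → no match
ii → match
iii. 'qrprqqpr' → match
iv. 'qpqpqp' → match
v. 'q' → match
vi. 'pprrpprr' → match
vii. 'qp' → match
viii. 'qrprrppr' → match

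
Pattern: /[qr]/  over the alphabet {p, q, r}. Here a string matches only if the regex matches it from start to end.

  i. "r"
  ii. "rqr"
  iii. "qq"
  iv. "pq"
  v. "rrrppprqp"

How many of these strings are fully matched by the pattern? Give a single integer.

i → match
ii → no match
iii → no match
iv → no match
v → no match
Total matched: 1

1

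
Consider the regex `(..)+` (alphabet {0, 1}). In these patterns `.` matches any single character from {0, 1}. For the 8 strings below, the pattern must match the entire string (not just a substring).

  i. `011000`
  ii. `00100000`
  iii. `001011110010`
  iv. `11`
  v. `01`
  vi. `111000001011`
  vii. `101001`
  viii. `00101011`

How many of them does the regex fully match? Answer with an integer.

i → match
ii → match
iii → match
iv → match
v → match
vi → match
vii → match
viii → match
Total matched: 8

8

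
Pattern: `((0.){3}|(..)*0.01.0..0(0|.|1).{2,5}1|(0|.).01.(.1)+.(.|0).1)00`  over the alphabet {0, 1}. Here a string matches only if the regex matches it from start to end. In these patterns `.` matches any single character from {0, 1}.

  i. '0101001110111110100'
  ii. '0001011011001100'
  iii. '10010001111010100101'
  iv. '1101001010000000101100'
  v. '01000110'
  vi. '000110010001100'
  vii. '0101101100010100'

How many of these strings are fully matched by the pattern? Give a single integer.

3

i → match
ii → no match
iii → no match — must end with '00'
iv → no match
v → no match — must end with '00'
vi → match
vii → match
Total matched: 3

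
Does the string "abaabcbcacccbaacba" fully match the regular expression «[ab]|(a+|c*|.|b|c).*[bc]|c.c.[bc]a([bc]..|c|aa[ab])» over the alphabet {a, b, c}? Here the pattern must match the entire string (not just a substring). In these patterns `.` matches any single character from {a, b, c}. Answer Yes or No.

No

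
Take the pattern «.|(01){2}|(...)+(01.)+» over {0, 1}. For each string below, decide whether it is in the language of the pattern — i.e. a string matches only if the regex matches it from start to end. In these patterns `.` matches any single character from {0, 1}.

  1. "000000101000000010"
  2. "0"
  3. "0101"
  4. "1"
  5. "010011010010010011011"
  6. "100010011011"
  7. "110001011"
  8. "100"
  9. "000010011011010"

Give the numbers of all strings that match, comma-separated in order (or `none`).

1 → match
2 → match
3 → match
4 → match
5 → match
6 → match
7 → match
8 → no match
9 → match

1, 2, 3, 4, 5, 6, 7, 9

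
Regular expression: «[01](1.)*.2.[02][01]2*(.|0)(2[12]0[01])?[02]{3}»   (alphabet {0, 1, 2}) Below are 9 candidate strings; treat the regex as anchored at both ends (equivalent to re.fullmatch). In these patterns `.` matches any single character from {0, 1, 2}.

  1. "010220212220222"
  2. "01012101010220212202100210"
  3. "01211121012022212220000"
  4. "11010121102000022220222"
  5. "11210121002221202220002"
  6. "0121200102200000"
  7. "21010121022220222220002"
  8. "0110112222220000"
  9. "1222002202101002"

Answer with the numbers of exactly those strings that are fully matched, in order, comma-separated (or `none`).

1 → match
2 → no match
3 → match
4 → no match
5 → no match
6 → match
7 → no match
8 → no match
9 → match

1, 3, 6, 9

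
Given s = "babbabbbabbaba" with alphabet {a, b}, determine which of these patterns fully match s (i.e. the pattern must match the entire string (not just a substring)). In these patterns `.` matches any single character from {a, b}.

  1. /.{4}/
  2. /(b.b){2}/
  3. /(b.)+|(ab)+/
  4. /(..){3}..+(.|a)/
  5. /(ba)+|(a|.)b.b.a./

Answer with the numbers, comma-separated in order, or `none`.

1 → no match
2 → no match — must end with "b"
3 → no match
4 → match
5 → no match

4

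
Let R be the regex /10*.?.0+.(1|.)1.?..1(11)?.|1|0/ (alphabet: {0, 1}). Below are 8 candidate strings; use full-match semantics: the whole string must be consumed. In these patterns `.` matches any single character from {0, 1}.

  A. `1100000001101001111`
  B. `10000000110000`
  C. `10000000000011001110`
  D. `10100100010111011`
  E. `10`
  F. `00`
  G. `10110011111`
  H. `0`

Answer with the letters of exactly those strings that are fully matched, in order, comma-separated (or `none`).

A → no match
B → no match
C → match
D → no match
E → no match
F → no match
G → no match
H → match

C, H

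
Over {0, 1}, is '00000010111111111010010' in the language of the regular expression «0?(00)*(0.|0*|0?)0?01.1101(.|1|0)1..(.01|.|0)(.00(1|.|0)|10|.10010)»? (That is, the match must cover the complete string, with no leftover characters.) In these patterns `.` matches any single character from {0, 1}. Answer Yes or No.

No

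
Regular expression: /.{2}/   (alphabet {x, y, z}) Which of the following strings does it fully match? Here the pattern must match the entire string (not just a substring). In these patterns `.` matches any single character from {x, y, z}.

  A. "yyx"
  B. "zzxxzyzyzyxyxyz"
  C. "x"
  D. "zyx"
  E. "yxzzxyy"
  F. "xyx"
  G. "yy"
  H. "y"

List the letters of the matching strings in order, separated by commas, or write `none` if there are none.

A. "yyx" → no match
B → no match
C. "x" → no match
D. "zyx" → no match
E. "yxzzxyy" → no match
F. "xyx" → no match
G. "yy" → match
H. "y" → no match

G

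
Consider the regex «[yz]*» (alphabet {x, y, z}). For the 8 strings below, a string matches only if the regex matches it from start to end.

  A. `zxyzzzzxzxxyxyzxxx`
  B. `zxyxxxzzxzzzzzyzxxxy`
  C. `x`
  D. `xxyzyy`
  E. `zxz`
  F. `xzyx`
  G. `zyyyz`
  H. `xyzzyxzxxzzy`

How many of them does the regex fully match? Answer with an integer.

1

A → no match
B → no match
C → no match
D → no match
E → no match
F → no match
G → match
H → no match
Total matched: 1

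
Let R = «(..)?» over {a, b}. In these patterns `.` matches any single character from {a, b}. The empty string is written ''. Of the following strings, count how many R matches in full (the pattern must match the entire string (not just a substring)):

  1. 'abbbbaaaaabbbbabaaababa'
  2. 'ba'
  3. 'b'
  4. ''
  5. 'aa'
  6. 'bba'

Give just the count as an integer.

3

1 → no match
2 → match
3 → no match
4 → match
5 → match
6 → no match
Total matched: 3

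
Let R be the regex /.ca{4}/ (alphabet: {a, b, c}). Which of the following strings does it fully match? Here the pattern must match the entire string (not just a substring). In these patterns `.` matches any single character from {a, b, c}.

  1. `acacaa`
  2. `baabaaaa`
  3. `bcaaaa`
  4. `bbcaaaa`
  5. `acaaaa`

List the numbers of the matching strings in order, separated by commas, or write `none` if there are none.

3, 5

1. `acacaa` → no match
2. `baabaaaa` → no match
3. `bcaaaa` → match
4. `bbcaaaa` → no match
5. `acaaaa` → match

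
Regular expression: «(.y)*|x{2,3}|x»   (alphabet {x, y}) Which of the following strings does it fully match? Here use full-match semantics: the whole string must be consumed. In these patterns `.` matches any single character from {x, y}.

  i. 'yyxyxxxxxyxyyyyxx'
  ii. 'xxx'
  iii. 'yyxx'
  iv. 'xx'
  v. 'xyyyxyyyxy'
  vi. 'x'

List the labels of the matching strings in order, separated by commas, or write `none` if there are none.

i → no match
ii. 'xxx' → match
iii. 'yyxx' → no match
iv. 'xx' → match
v. 'xyyyxyyyxy' → match
vi. 'x' → match

ii, iv, v, vi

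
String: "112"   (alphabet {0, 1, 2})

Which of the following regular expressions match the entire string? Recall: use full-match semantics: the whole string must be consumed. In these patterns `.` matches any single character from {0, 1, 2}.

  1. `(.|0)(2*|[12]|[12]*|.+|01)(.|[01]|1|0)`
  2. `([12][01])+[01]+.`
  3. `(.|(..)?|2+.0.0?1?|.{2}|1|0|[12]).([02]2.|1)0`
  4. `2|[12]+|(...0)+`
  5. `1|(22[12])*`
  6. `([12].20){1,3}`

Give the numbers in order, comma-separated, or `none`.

1, 4

1 → match
2 → no match
3 → no match — must end with "0"
4 → match
5 → no match
6 → no match — must end with "20"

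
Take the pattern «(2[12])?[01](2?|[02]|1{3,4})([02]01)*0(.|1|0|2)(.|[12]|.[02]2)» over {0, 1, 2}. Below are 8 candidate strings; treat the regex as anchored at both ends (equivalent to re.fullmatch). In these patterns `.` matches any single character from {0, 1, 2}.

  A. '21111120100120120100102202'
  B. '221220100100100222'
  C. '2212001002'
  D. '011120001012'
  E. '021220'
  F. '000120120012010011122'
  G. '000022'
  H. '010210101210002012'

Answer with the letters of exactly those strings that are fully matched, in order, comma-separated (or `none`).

A → match
B → match
C. '2212001002' → match
D. '011120001012' → no match
E. '021220' → no match
F → no match
G. '000022' → match
H → no match

A, B, C, G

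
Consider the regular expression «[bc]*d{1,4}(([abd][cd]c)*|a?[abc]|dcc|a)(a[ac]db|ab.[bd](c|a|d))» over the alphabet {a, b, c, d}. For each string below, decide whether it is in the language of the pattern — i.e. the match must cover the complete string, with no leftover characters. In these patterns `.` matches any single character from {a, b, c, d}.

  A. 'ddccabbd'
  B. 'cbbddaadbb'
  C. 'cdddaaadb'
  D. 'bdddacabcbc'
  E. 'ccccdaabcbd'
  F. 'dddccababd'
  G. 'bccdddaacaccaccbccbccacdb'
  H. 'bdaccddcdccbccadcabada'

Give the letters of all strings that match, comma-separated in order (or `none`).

A → no match
B → no match
C → match
D → match
E → match
F → match
G → no match
H → match

C, D, E, F, H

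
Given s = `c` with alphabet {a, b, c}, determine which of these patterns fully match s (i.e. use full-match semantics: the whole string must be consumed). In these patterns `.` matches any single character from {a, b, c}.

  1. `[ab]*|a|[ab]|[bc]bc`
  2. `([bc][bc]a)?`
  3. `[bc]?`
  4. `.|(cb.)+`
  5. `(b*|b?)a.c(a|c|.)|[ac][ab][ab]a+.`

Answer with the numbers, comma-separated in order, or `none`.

1 → no match
2 → no match
3 → match
4 → match
5 → no match

3, 4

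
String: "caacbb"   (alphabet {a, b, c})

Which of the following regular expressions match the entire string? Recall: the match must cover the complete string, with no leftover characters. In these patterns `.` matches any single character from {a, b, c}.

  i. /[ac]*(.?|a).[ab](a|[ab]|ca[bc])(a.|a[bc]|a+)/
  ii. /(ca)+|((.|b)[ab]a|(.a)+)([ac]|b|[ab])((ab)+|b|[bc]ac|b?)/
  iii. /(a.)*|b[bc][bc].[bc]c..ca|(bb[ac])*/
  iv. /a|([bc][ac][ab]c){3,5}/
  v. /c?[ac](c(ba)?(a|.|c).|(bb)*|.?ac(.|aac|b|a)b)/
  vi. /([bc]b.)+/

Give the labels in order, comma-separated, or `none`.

v

i → no match
ii → no match
iii → no match
iv → no match
v → match
vi → no match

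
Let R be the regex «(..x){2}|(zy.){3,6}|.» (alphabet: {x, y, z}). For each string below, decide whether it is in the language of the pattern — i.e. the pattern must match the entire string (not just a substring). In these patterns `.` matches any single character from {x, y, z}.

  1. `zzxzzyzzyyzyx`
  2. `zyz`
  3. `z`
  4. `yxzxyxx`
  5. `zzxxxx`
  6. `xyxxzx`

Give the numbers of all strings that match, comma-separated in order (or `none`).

3, 5, 6

1 → no match
2 → no match
3 → match
4 → no match
5 → match
6 → match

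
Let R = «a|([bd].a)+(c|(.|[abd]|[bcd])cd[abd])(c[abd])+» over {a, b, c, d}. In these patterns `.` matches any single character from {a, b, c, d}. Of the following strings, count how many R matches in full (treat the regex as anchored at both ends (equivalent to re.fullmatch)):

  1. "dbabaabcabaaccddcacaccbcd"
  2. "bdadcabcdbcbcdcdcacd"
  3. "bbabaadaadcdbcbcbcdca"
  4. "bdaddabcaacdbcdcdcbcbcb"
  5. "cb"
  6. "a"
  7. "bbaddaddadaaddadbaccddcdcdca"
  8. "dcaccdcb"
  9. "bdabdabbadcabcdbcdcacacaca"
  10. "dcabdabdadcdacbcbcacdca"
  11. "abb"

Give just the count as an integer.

8

1 → no match
2 → match
3 → match
4 → match
5 → no match
6 → match
7 → match
8 → match
9 → match
10 → match
11 → no match
Total matched: 8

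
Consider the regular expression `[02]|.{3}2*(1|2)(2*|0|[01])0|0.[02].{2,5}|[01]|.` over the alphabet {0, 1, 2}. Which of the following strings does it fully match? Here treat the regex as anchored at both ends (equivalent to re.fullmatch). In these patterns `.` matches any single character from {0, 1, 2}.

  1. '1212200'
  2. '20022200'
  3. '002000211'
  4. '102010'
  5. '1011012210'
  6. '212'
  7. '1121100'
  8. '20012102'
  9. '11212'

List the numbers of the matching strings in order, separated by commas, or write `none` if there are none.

1, 2

1 → match
2 → match
3 → no match
4 → no match
5 → no match
6 → no match
7 → no match
8 → no match
9 → no match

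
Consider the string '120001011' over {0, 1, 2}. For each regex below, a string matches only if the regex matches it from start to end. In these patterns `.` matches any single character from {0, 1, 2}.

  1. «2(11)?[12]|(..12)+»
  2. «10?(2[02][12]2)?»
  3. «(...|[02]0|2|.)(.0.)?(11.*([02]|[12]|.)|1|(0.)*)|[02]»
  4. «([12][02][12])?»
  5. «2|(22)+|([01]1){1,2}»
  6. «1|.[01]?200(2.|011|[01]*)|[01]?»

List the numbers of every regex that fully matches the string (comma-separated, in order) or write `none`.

6

1 → no match
2 → no match
3 → no match
4 → no match
5 → no match
6 → match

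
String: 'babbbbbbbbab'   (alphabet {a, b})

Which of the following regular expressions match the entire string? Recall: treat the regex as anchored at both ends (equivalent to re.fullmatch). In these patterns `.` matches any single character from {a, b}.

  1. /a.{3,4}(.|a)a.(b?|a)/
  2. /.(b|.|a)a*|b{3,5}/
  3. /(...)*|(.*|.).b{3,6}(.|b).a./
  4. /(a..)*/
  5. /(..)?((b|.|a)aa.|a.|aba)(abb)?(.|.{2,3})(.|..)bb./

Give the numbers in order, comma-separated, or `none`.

1 → no match — must start with 'a'
2 → no match
3 → match
4 → no match
5 → no match

3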